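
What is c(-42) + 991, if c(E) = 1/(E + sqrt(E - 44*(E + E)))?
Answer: 44596/45 + sqrt(406)/630 ≈ 991.05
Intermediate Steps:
c(E) = 1/(E + sqrt(87)*sqrt(-E)) (c(E) = 1/(E + sqrt(E - 88*E)) = 1/(E + sqrt(-87*E)) = 1/(E + sqrt(87)*sqrt(-E)))
c(-42) + 991 = 1/(-42 + sqrt(87)*sqrt(-1*(-42))) + 991 = 1/(-42 + sqrt(87)*sqrt(42)) + 991 = 1/(-42 + 3*sqrt(406)) + 991 = 991 + 1/(-42 + 3*sqrt(406))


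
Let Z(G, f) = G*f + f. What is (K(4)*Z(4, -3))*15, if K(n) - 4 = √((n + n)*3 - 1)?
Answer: -900 - 225*√23 ≈ -1979.1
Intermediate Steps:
Z(G, f) = f + G*f
K(n) = 4 + √(-1 + 6*n) (K(n) = 4 + √((n + n)*3 - 1) = 4 + √((2*n)*3 - 1) = 4 + √(6*n - 1) = 4 + √(-1 + 6*n))
(K(4)*Z(4, -3))*15 = ((4 + √(-1 + 6*4))*(-3*(1 + 4)))*15 = ((4 + √(-1 + 24))*(-3*5))*15 = ((4 + √23)*(-15))*15 = (-60 - 15*√23)*15 = -900 - 225*√23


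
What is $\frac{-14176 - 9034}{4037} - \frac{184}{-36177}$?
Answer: $- \frac{76265942}{13276959} \approx -5.7442$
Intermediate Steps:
$\frac{-14176 - 9034}{4037} - \frac{184}{-36177} = \left(-14176 - 9034\right) \frac{1}{4037} - - \frac{184}{36177} = \left(-23210\right) \frac{1}{4037} + \frac{184}{36177} = - \frac{2110}{367} + \frac{184}{36177} = - \frac{76265942}{13276959}$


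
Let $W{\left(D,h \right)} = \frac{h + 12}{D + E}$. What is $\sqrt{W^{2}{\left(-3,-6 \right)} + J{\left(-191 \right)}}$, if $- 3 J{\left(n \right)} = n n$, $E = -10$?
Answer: $\frac{i \sqrt{18495543}}{39} \approx 110.27 i$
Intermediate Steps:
$W{\left(D,h \right)} = \frac{12 + h}{-10 + D}$ ($W{\left(D,h \right)} = \frac{h + 12}{D - 10} = \frac{12 + h}{-10 + D}$)
$J{\left(n \right)} = - \frac{n^{2}}{3}$ ($J{\left(n \right)} = - \frac{n n}{3} = - \frac{n^{2}}{3}$)
$\sqrt{W^{2}{\left(-3,-6 \right)} + J{\left(-191 \right)}} = \sqrt{\left(\frac{12 - 6}{-10 - 3}\right)^{2} - \frac{\left(-191\right)^{2}}{3}} = \sqrt{\left(\frac{1}{-13} \cdot 6\right)^{2} - \frac{36481}{3}} = \sqrt{\left(\left(- \frac{1}{13}\right) 6\right)^{2} - \frac{36481}{3}} = \sqrt{\left(- \frac{6}{13}\right)^{2} - \frac{36481}{3}} = \sqrt{\frac{36}{169} - \frac{36481}{3}} = \sqrt{- \frac{6165181}{507}} = \frac{i \sqrt{18495543}}{39}$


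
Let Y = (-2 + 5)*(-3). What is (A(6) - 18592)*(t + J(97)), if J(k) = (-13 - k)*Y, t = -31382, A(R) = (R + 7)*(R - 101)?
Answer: 602582184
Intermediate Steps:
A(R) = (-101 + R)*(7 + R) (A(R) = (7 + R)*(-101 + R) = (-101 + R)*(7 + R))
Y = -9 (Y = 3*(-3) = -9)
J(k) = 117 + 9*k (J(k) = (-13 - k)*(-9) = 117 + 9*k)
(A(6) - 18592)*(t + J(97)) = ((-707 + 6² - 94*6) - 18592)*(-31382 + (117 + 9*97)) = ((-707 + 36 - 564) - 18592)*(-31382 + (117 + 873)) = (-1235 - 18592)*(-31382 + 990) = -19827*(-30392) = 602582184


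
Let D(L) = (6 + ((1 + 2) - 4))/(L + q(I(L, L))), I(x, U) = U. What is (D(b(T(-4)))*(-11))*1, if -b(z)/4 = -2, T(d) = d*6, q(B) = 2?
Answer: -11/2 ≈ -5.5000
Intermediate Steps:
T(d) = 6*d
b(z) = 8 (b(z) = -4*(-2) = 8)
D(L) = 5/(2 + L) (D(L) = (6 + ((1 + 2) - 4))/(L + 2) = (6 + (3 - 4))/(2 + L) = (6 - 1)/(2 + L) = 5/(2 + L))
(D(b(T(-4)))*(-11))*1 = ((5/(2 + 8))*(-11))*1 = ((5/10)*(-11))*1 = ((5*(⅒))*(-11))*1 = ((½)*(-11))*1 = -11/2*1 = -11/2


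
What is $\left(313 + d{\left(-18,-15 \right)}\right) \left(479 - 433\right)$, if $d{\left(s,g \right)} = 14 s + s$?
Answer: $1978$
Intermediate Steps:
$d{\left(s,g \right)} = 15 s$
$\left(313 + d{\left(-18,-15 \right)}\right) \left(479 - 433\right) = \left(313 + 15 \left(-18\right)\right) \left(479 - 433\right) = \left(313 - 270\right) 46 = 43 \cdot 46 = 1978$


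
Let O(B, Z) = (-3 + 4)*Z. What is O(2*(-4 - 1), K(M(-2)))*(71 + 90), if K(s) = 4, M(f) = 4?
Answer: 644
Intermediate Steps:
O(B, Z) = Z (O(B, Z) = 1*Z = Z)
O(2*(-4 - 1), K(M(-2)))*(71 + 90) = 4*(71 + 90) = 4*161 = 644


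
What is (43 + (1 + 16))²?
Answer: 3600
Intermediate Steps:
(43 + (1 + 16))² = (43 + 17)² = 60² = 3600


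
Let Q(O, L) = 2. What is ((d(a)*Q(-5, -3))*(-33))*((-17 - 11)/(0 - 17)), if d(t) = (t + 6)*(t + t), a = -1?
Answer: 18480/17 ≈ 1087.1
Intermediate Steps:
d(t) = 2*t*(6 + t) (d(t) = (6 + t)*(2*t) = 2*t*(6 + t))
((d(a)*Q(-5, -3))*(-33))*((-17 - 11)/(0 - 17)) = (((2*(-1)*(6 - 1))*2)*(-33))*((-17 - 11)/(0 - 17)) = (((2*(-1)*5)*2)*(-33))*(-28/(-17)) = (-10*2*(-33))*(-28*(-1/17)) = -20*(-33)*(28/17) = 660*(28/17) = 18480/17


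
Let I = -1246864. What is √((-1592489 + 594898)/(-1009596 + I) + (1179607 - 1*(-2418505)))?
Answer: 3*√508894208939859085/1128230 ≈ 1896.9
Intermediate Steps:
√((-1592489 + 594898)/(-1009596 + I) + (1179607 - 1*(-2418505))) = √((-1592489 + 594898)/(-1009596 - 1246864) + (1179607 - 1*(-2418505))) = √(-997591/(-2256460) + (1179607 + 2418505)) = √(-997591*(-1/2256460) + 3598112) = √(997591/2256460 + 3598112) = √(8118996801111/2256460) = 3*√508894208939859085/1128230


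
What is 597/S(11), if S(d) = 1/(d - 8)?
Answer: 1791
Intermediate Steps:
S(d) = 1/(-8 + d)
597/S(11) = 597/(1/(-8 + 11)) = 597/(1/3) = 597/(⅓) = 597*3 = 1791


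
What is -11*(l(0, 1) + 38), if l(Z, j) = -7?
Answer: -341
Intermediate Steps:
-11*(l(0, 1) + 38) = -11*(-7 + 38) = -11*31 = -341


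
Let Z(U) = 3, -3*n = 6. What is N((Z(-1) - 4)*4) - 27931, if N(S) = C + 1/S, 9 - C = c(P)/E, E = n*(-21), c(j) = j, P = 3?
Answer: -781825/28 ≈ -27922.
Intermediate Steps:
n = -2 (n = -1/3*6 = -2)
E = 42 (E = -2*(-21) = 42)
C = 125/14 (C = 9 - 3/42 = 9 - 1*1/14 = 9 - 1/14 = 125/14 ≈ 8.9286)
N(S) = 125/14 + 1/S
N((Z(-1) - 4)*4) - 27931 = (125/14 + 1/((3 - 4)*4)) - 27931 = (125/14 + 1/(-1*4)) - 27931 = (125/14 + 1/(-4)) - 27931 = (125/14 - 1/4) - 27931 = 243/28 - 27931 = -781825/28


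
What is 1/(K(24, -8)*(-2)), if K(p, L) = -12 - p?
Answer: 1/72 ≈ 0.013889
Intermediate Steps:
1/(K(24, -8)*(-2)) = 1/((-12 - 1*24)*(-2)) = 1/((-12 - 24)*(-2)) = 1/(-36*(-2)) = 1/72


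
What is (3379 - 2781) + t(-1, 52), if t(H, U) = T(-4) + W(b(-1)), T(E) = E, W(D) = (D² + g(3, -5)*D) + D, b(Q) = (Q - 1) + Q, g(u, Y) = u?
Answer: 591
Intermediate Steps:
b(Q) = -1 + 2*Q (b(Q) = (-1 + Q) + Q = -1 + 2*Q)
W(D) = D² + 4*D (W(D) = (D² + 3*D) + D = D² + 4*D)
t(H, U) = -7 (t(H, U) = -4 + (-1 + 2*(-1))*(4 + (-1 + 2*(-1))) = -4 + (-1 - 2)*(4 + (-1 - 2)) = -4 - 3*(4 - 3) = -4 - 3*1 = -4 - 3 = -7)
(3379 - 2781) + t(-1, 52) = (3379 - 2781) - 7 = 598 - 7 = 591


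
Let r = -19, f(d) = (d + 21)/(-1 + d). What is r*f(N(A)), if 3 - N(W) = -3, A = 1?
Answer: -513/5 ≈ -102.60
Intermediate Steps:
N(W) = 6 (N(W) = 3 - 1*(-3) = 3 + 3 = 6)
f(d) = (21 + d)/(-1 + d)
r*f(N(A)) = -19*(21 + 6)/(-1 + 6) = -19*27/5 = -513/5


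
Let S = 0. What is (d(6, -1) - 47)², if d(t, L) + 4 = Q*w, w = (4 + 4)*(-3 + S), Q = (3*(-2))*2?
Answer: 56169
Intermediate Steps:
Q = -12 (Q = -6*2 = -12)
w = -24 (w = (4 + 4)*(-3 + 0) = 8*(-3) = -24)
d(t, L) = 284 (d(t, L) = -4 - 12*(-24) = -4 + 288 = 284)
(d(6, -1) - 47)² = (284 - 47)² = 237² = 56169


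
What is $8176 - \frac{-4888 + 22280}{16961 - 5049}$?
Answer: $\frac{12171890}{1489} \approx 8174.5$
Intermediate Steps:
$8176 - \frac{-4888 + 22280}{16961 - 5049} = 8176 - \frac{17392}{16961 + \left(-10461 + 5412\right)} = 8176 - \frac{17392}{16961 - 5049} = 8176 - \frac{17392}{11912} = 8176 - 17392 \cdot \frac{1}{11912} = 8176 - \frac{2174}{1489} = \frac{12171890}{1489}$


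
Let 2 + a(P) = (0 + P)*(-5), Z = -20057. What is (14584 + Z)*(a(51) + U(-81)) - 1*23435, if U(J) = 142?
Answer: 605960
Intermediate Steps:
a(P) = -2 - 5*P (a(P) = -2 + (0 + P)*(-5) = -2 + P*(-5) = -2 - 5*P)
(14584 + Z)*(a(51) + U(-81)) - 1*23435 = (14584 - 20057)*((-2 - 5*51) + 142) - 1*23435 = -5473*((-2 - 255) + 142) - 23435 = -5473*(-257 + 142) - 23435 = -5473*(-115) - 23435 = 629395 - 23435 = 605960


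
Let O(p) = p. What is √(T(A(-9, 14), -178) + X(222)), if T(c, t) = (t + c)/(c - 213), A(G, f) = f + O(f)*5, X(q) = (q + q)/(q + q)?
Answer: √28767/129 ≈ 1.3148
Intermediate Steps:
X(q) = 1 (X(q) = (2*q)/((2*q)) = (2*q)*(1/(2*q)) = 1)
A(G, f) = 6*f (A(G, f) = f + f*5 = f + 5*f = 6*f)
T(c, t) = (c + t)/(-213 + c)
√(T(A(-9, 14), -178) + X(222)) = √((6*14 - 178)/(-213 + 6*14) + 1) = √((84 - 178)/(-213 + 84) + 1) = √(-94/(-129) + 1) = √(-1/129*(-94) + 1) = √(94/129 + 1) = √(223/129) = √28767/129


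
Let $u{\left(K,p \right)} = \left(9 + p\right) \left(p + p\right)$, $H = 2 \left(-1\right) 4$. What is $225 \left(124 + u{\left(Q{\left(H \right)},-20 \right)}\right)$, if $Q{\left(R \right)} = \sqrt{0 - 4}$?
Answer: $126900$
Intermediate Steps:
$H = -8$ ($H = \left(-2\right) 4 = -8$)
$Q{\left(R \right)} = 2 i$ ($Q{\left(R \right)} = \sqrt{-4} = 2 i$)
$u{\left(K,p \right)} = 2 p \left(9 + p\right)$ ($u{\left(K,p \right)} = \left(9 + p\right) 2 p = 2 p \left(9 + p\right)$)
$225 \left(124 + u{\left(Q{\left(H \right)},-20 \right)}\right) = 225 \left(124 + 2 \left(-20\right) \left(9 - 20\right)\right) = 225 \left(124 + 2 \left(-20\right) \left(-11\right)\right) = 225 \left(124 + 440\right) = 225 \cdot 564 = 126900$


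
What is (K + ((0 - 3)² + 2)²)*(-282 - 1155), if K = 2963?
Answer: -4431708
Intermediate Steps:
(K + ((0 - 3)² + 2)²)*(-282 - 1155) = (2963 + ((0 - 3)² + 2)²)*(-282 - 1155) = (2963 + ((-3)² + 2)²)*(-1437) = (2963 + (9 + 2)²)*(-1437) = (2963 + 11²)*(-1437) = (2963 + 121)*(-1437) = 3084*(-1437) = -4431708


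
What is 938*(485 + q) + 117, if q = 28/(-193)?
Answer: 87797807/193 ≈ 4.5491e+5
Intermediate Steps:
q = -28/193 (q = 28*(-1/193) = -28/193 ≈ -0.14508)
938*(485 + q) + 117 = 938*(485 - 28/193) + 117 = 938*(93577/193) + 117 = 87775226/193 + 117 = 87797807/193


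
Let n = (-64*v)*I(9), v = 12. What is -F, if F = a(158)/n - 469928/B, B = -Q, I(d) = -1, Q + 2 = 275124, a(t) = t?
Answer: -101093495/52823424 ≈ -1.9138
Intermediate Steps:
Q = 275122 (Q = -2 + 275124 = 275122)
B = -275122 (B = -1*275122 = -275122)
n = 768 (n = -64*12*(-1) = -768*(-1) = 768)
F = 101093495/52823424 (F = 158/768 - 469928/(-275122) = 158*(1/768) - 469928*(-1/275122) = 79/384 + 234964/137561 = 101093495/52823424 ≈ 1.9138)
-F = -1*101093495/52823424 = -101093495/52823424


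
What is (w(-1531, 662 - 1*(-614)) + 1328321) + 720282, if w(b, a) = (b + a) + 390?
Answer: 2048738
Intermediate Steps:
w(b, a) = 390 + a + b (w(b, a) = (a + b) + 390 = 390 + a + b)
(w(-1531, 662 - 1*(-614)) + 1328321) + 720282 = ((390 + (662 - 1*(-614)) - 1531) + 1328321) + 720282 = ((390 + (662 + 614) - 1531) + 1328321) + 720282 = ((390 + 1276 - 1531) + 1328321) + 720282 = (135 + 1328321) + 720282 = 1328456 + 720282 = 2048738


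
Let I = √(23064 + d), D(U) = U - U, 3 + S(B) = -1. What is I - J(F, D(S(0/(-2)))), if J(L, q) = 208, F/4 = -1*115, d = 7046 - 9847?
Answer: -208 + √20263 ≈ -65.652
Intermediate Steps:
S(B) = -4 (S(B) = -3 - 1 = -4)
d = -2801
F = -460 (F = 4*(-1*115) = 4*(-115) = -460)
D(U) = 0
I = √20263 (I = √(23064 - 2801) = √20263 ≈ 142.35)
I - J(F, D(S(0/(-2)))) = √20263 - 1*208 = √20263 - 208 = -208 + √20263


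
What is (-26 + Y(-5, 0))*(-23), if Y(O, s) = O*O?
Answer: 23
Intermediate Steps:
Y(O, s) = O²
(-26 + Y(-5, 0))*(-23) = (-26 + (-5)²)*(-23) = (-26 + 25)*(-23) = -1*(-23) = 23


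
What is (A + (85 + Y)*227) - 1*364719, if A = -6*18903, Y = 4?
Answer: -457934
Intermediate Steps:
A = -113418
(A + (85 + Y)*227) - 1*364719 = (-113418 + (85 + 4)*227) - 1*364719 = (-113418 + 89*227) - 364719 = (-113418 + 20203) - 364719 = -93215 - 364719 = -457934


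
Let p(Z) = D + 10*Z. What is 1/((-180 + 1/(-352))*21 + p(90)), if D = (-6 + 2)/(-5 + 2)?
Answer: -1056/3039935 ≈ -0.00034738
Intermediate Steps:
D = 4/3 (D = -4/(-3) = -4*(-1/3) = 4/3 ≈ 1.3333)
p(Z) = 4/3 + 10*Z
1/((-180 + 1/(-352))*21 + p(90)) = 1/((-180 + 1/(-352))*21 + (4/3 + 10*90)) = 1/((-180 - 1/352)*21 + (4/3 + 900)) = 1/(-63361/352*21 + 2704/3) = 1/(-1330581/352 + 2704/3) = 1/(-3039935/1056) = -1056/3039935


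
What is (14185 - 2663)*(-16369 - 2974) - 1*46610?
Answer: -222916656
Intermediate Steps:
(14185 - 2663)*(-16369 - 2974) - 1*46610 = 11522*(-19343) - 46610 = -222870046 - 46610 = -222916656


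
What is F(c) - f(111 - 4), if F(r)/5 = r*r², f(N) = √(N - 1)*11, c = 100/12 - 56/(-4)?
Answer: 1503815/27 - 11*√106 ≈ 55584.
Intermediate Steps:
c = 67/3 (c = 100*(1/12) - 56*(-¼) = 25/3 + 14 = 67/3 ≈ 22.333)
f(N) = 11*√(-1 + N) (f(N) = √(-1 + N)*11 = 11*√(-1 + N))
F(r) = 5*r³ (F(r) = 5*(r*r²) = 5*r³)
F(c) - f(111 - 4) = 5*(67/3)³ - 11*√(-1 + (111 - 4)) = 5*(300763/27) - 11*√(-1 + 107) = 1503815/27 - 11*√106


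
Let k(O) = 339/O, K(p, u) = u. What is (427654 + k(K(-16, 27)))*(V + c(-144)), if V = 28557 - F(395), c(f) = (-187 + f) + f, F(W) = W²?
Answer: -492452479057/9 ≈ -5.4717e+10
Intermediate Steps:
c(f) = -187 + 2*f
V = -127468 (V = 28557 - 1*395² = 28557 - 1*156025 = 28557 - 156025 = -127468)
(427654 + k(K(-16, 27)))*(V + c(-144)) = (427654 + 339/27)*(-127468 + (-187 + 2*(-144))) = (427654 + 339*(1/27))*(-127468 + (-187 - 288)) = (427654 + 113/9)*(-127468 - 475) = (3848999/9)*(-127943) = -492452479057/9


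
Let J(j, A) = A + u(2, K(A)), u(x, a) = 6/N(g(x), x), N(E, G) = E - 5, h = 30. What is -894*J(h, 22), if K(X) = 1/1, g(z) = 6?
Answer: -25032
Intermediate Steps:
K(X) = 1
N(E, G) = -5 + E
u(x, a) = 6 (u(x, a) = 6/(-5 + 6) = 6/1 = 6*1 = 6)
J(j, A) = 6 + A (J(j, A) = A + 6 = 6 + A)
-894*J(h, 22) = -894*(6 + 22) = -894*28 = -25032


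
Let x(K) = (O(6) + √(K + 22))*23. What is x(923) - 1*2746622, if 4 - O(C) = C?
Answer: -2746668 + 69*√105 ≈ -2.7460e+6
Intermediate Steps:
O(C) = 4 - C
x(K) = -46 + 23*√(22 + K) (x(K) = ((4 - 1*6) + √(K + 22))*23 = ((4 - 6) + √(22 + K))*23 = (-2 + √(22 + K))*23 = -46 + 23*√(22 + K))
x(923) - 1*2746622 = (-46 + 23*√(22 + 923)) - 1*2746622 = (-46 + 23*√945) - 2746622 = (-46 + 23*(3*√105)) - 2746622 = (-46 + 69*√105) - 2746622 = -2746668 + 69*√105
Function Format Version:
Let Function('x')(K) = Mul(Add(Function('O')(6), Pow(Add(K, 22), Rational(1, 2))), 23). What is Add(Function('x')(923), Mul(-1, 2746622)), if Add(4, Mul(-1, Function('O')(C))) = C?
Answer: Add(-2746668, Mul(69, Pow(105, Rational(1, 2)))) ≈ -2.7460e+6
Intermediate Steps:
Function('O')(C) = Add(4, Mul(-1, C))
Function('x')(K) = Add(-46, Mul(23, Pow(Add(22, K), Rational(1, 2)))) (Function('x')(K) = Mul(Add(Add(4, Mul(-1, 6)), Pow(Add(K, 22), Rational(1, 2))), 23) = Mul(Add(Add(4, -6), Pow(Add(22, K), Rational(1, 2))), 23) = Mul(Add(-2, Pow(Add(22, K), Rational(1, 2))), 23) = Add(-46, Mul(23, Pow(Add(22, K), Rational(1, 2)))))
Add(Function('x')(923), Mul(-1, 2746622)) = Add(Add(-46, Mul(23, Pow(Add(22, 923), Rational(1, 2)))), Mul(-1, 2746622)) = Add(Add(-46, Mul(23, Pow(945, Rational(1, 2)))), -2746622) = Add(Add(-46, Mul(23, Mul(3, Pow(105, Rational(1, 2))))), -2746622) = Add(Add(-46, Mul(69, Pow(105, Rational(1, 2)))), -2746622) = Add(-2746668, Mul(69, Pow(105, Rational(1, 2))))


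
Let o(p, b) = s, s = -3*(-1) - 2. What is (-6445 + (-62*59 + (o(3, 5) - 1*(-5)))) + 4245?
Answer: -5852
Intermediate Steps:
s = 1 (s = 3 - 2 = 1)
o(p, b) = 1
(-6445 + (-62*59 + (o(3, 5) - 1*(-5)))) + 4245 = (-6445 + (-62*59 + (1 - 1*(-5)))) + 4245 = (-6445 + (-3658 + (1 + 5))) + 4245 = (-6445 + (-3658 + 6)) + 4245 = (-6445 - 3652) + 4245 = -10097 + 4245 = -5852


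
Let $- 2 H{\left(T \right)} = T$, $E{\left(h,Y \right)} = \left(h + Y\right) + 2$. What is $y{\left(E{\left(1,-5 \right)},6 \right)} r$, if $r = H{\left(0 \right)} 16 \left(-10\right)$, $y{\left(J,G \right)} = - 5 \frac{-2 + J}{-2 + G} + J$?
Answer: $0$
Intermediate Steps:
$E{\left(h,Y \right)} = 2 + Y + h$ ($E{\left(h,Y \right)} = \left(Y + h\right) + 2 = 2 + Y + h$)
$H{\left(T \right)} = - \frac{T}{2}$
$y{\left(J,G \right)} = J - \frac{5 \left(-2 + J\right)}{-2 + G}$ ($y{\left(J,G \right)} = - 5 \frac{-2 + J}{-2 + G} + J = - \frac{5 \left(-2 + J\right)}{-2 + G} + J = J - \frac{5 \left(-2 + J\right)}{-2 + G}$)
$r = 0$ ($r = \left(- \frac{1}{2}\right) 0 \cdot 16 \left(-10\right) = 0 \cdot 16 \left(-10\right) = 0 \left(-10\right) = 0$)
$y{\left(E{\left(1,-5 \right)},6 \right)} r = \frac{10 - 7 \left(2 - 5 + 1\right) + 6 \left(2 - 5 + 1\right)}{-2 + 6} \cdot 0 = \frac{10 - -14 + 6 \left(-2\right)}{4} \cdot 0 = \frac{10 + 14 - 12}{4} \cdot 0 = \frac{1}{4} \cdot 12 \cdot 0 = 3 \cdot 0 = 0$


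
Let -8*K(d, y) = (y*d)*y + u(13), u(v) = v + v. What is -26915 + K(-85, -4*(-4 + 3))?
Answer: -106993/4 ≈ -26748.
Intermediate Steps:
u(v) = 2*v
K(d, y) = -13/4 - d*y**2/8 (K(d, y) = -((y*d)*y + 2*13)/8 = -((d*y)*y + 26)/8 = -(d*y**2 + 26)/8 = -(26 + d*y**2)/8 = -13/4 - d*y**2/8)
-26915 + K(-85, -4*(-4 + 3)) = -26915 + (-13/4 - 1/8*(-85)*(-4*(-4 + 3))**2) = -26915 + (-13/4 - 1/8*(-85)*(-4*(-1))**2) = -26915 + (-13/4 - 1/8*(-85)*4**2) = -26915 + (-13/4 - 1/8*(-85)*16) = -26915 + (-13/4 + 170) = -26915 + 667/4 = -106993/4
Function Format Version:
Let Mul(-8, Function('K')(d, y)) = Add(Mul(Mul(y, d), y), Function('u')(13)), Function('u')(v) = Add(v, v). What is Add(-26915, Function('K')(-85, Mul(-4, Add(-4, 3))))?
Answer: Rational(-106993, 4) ≈ -26748.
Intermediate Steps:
Function('u')(v) = Mul(2, v)
Function('K')(d, y) = Add(Rational(-13, 4), Mul(Rational(-1, 8), d, Pow(y, 2))) (Function('K')(d, y) = Mul(Rational(-1, 8), Add(Mul(Mul(y, d), y), Mul(2, 13))) = Mul(Rational(-1, 8), Add(Mul(Mul(d, y), y), 26)) = Mul(Rational(-1, 8), Add(Mul(d, Pow(y, 2)), 26)) = Mul(Rational(-1, 8), Add(26, Mul(d, Pow(y, 2)))) = Add(Rational(-13, 4), Mul(Rational(-1, 8), d, Pow(y, 2))))
Add(-26915, Function('K')(-85, Mul(-4, Add(-4, 3)))) = Add(-26915, Add(Rational(-13, 4), Mul(Rational(-1, 8), -85, Pow(Mul(-4, Add(-4, 3)), 2)))) = Add(-26915, Add(Rational(-13, 4), Mul(Rational(-1, 8), -85, Pow(Mul(-4, -1), 2)))) = Add(-26915, Add(Rational(-13, 4), Mul(Rational(-1, 8), -85, Pow(4, 2)))) = Add(-26915, Add(Rational(-13, 4), Mul(Rational(-1, 8), -85, 16))) = Add(-26915, Add(Rational(-13, 4), 170)) = Add(-26915, Rational(667, 4)) = Rational(-106993, 4)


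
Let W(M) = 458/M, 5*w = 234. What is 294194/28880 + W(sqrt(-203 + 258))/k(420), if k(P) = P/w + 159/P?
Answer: 147097/14440 + 2184*sqrt(55)/2453 ≈ 16.790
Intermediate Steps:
w = 234/5 (w = (1/5)*234 = 234/5 ≈ 46.800)
k(P) = 159/P + 5*P/234 (k(P) = P/(234/5) + 159/P = P*(5/234) + 159/P = 5*P/234 + 159/P = 159/P + 5*P/234)
294194/28880 + W(sqrt(-203 + 258))/k(420) = 294194/28880 + (458/(sqrt(-203 + 258)))/(159/420 + (5/234)*420) = 294194*(1/28880) + (458/(sqrt(55)))/(159*(1/420) + 350/39) = 147097/14440 + (458*(sqrt(55)/55))/(53/140 + 350/39) = 147097/14440 + (458*sqrt(55)/55)/(51067/5460) = 147097/14440 + (458*sqrt(55)/55)*(5460/51067) = 147097/14440 + 2184*sqrt(55)/2453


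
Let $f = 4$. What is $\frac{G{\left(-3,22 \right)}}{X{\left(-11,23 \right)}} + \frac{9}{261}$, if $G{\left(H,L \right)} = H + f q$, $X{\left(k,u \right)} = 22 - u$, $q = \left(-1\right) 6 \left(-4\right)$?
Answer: $- \frac{2696}{29} \approx -92.966$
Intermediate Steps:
$q = 24$ ($q = \left(-6\right) \left(-4\right) = 24$)
$G{\left(H,L \right)} = 96 + H$ ($G{\left(H,L \right)} = H + 4 \cdot 24 = H + 96 = 96 + H$)
$\frac{G{\left(-3,22 \right)}}{X{\left(-11,23 \right)}} + \frac{9}{261} = \frac{96 - 3}{22 - 23} + \frac{9}{261} = \frac{93}{22 - 23} + 9 \cdot \frac{1}{261} = \frac{93}{-1} + \frac{1}{29} = 93 \left(-1\right) + \frac{1}{29} = -93 + \frac{1}{29} = - \frac{2696}{29}$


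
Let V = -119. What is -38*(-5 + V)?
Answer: 4712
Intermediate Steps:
-38*(-5 + V) = -38*(-5 - 119) = -38*(-124) = 4712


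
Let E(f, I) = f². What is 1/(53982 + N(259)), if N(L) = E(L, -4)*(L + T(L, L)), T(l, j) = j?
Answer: 1/34801940 ≈ 2.8734e-8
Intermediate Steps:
N(L) = 2*L³ (N(L) = L²*(L + L) = L²*(2*L) = 2*L³)
1/(53982 + N(259)) = 1/(53982 + 2*259³) = 1/(53982 + 2*17373979) = 1/(53982 + 34747958) = 1/34801940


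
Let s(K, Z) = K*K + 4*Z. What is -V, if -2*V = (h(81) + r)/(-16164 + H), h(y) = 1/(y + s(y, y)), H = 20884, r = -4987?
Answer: -34739441/65759040 ≈ -0.52828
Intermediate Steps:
s(K, Z) = K**2 + 4*Z
h(y) = 1/(y**2 + 5*y) (h(y) = 1/(y + (y**2 + 4*y)) = 1/(y**2 + 5*y))
V = 34739441/65759040 (V = -(1/(81*(5 + 81)) - 4987)/(2*(-16164 + 20884)) = -((1/81)/86 - 4987)/(2*4720) = -((1/81)*(1/86) - 4987)/(2*4720) = -(1/6966 - 4987)/(2*4720) = -(-34739441)/(13932*4720) = -1/2*(-34739441/32879520) = 34739441/65759040 ≈ 0.52828)
-V = -1*34739441/65759040 = -34739441/65759040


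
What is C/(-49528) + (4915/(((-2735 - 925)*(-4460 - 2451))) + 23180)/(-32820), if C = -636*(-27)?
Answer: -1082369265760273/1027901156664240 ≈ -1.0530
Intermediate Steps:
C = 17172
C/(-49528) + (4915/(((-2735 - 925)*(-4460 - 2451))) + 23180)/(-32820) = 17172/(-49528) + (4915/(((-2735 - 925)*(-4460 - 2451))) + 23180)/(-32820) = 17172*(-1/49528) + (4915/((-3660*(-6911))) + 23180)*(-1/32820) = -4293/12382 + (4915/25294260 + 23180)*(-1/32820) = -4293/12382 + (4915*(1/25294260) + 23180)*(-1/32820) = -4293/12382 + (983/5058852 + 23180)*(-1/32820) = -4293/12382 + (117264190343/5058852)*(-1/32820) = -4293/12382 - 117264190343/166031522640 = -1082369265760273/1027901156664240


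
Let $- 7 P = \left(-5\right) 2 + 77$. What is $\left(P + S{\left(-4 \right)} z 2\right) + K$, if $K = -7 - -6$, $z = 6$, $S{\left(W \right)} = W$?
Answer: $- \frac{410}{7} \approx -58.571$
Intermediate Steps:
$K = -1$ ($K = -7 + 6 = -1$)
$P = - \frac{67}{7}$ ($P = - \frac{\left(-5\right) 2 + 77}{7} = - \frac{-10 + 77}{7} = \left(- \frac{1}{7}\right) 67 = - \frac{67}{7} \approx -9.5714$)
$\left(P + S{\left(-4 \right)} z 2\right) + K = \left(- \frac{67}{7} + \left(-4\right) 6 \cdot 2\right) - 1 = \left(- \frac{67}{7} - 48\right) - 1 = - \frac{403}{7} - 1 = - \frac{410}{7}$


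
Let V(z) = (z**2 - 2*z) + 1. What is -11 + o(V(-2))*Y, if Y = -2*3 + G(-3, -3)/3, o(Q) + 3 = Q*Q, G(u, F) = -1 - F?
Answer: -427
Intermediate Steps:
V(z) = 1 + z**2 - 2*z
o(Q) = -3 + Q**2 (o(Q) = -3 + Q*Q = -3 + Q**2)
Y = -16/3 (Y = -2*3 + (-1 - 1*(-3))/3 = -6 + (-1 + 3)*(1/3) = -6 + 2*(1/3) = -6 + 2/3 = -16/3 ≈ -5.3333)
-11 + o(V(-2))*Y = -11 + (-3 + (1 + (-2)**2 - 2*(-2))**2)*(-16/3) = -11 + (-3 + (1 + 4 + 4)**2)*(-16/3) = -11 + (-3 + 9**2)*(-16/3) = -11 + (-3 + 81)*(-16/3) = -11 + 78*(-16/3) = -11 - 416 = -427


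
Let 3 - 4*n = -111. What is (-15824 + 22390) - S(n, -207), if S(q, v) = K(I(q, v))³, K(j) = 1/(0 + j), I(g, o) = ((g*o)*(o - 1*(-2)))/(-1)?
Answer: 92917617375847583639258/14151327653951809875 ≈ 6566.0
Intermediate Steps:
n = 57/2 (n = ¾ - ¼*(-111) = ¾ + 111/4 = 57/2 ≈ 28.500)
I(g, o) = -g*o*(2 + o) (I(g, o) = ((g*o)*(o + 2))*(-1) = ((g*o)*(2 + o))*(-1) = (g*o*(2 + o))*(-1) = -g*o*(2 + o))
K(j) = 1/j
S(q, v) = -1/(q³*v³*(2 + v)³) (S(q, v) = (1/(-q*v*(2 + v)))³ = (-1/(q*v*(2 + v)))³ = -1/(q³*v³*(2 + v)³))
(-15824 + 22390) - S(n, -207) = (-15824 + 22390) - (-1)/((57/2)³*(-207)³*(2 - 207)³) = 6566 - (-1)*8*(-1)/(185193*8869743*(-205)³) = 6566 - (-1)*8*(-1)*(-1)/(185193*8869743*8615125) = 6566 - 1*(-8/14151327653951809875) = 6566 + 8/14151327653951809875 = 92917617375847583639258/14151327653951809875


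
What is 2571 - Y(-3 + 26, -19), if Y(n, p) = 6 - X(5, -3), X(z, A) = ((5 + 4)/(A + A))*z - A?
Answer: 5121/2 ≈ 2560.5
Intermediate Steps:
X(z, A) = -A + 9*z/(2*A) (X(z, A) = (9/((2*A)))*z - A = (9*(1/(2*A)))*z - A = (9/(2*A))*z - A = 9*z/(2*A) - A = -A + 9*z/(2*A))
Y(n, p) = 21/2 (Y(n, p) = 6 - (-1*(-3) + (9/2)*5/(-3)) = 6 - (3 + (9/2)*5*(-⅓)) = 6 - (3 - 15/2) = 6 - 1*(-9/2) = 6 + 9/2 = 21/2)
2571 - Y(-3 + 26, -19) = 2571 - 1*21/2 = 2571 - 21/2 = 5121/2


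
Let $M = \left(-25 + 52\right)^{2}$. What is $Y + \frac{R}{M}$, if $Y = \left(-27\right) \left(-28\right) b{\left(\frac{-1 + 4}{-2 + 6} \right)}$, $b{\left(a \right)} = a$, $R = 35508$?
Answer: $\frac{149617}{243} \approx 615.71$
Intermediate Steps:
$M = 729$ ($M = 27^{2} = 729$)
$Y = 567$ ($Y = \left(-27\right) \left(-28\right) \frac{-1 + 4}{-2 + 6} = 756 \cdot \frac{3}{4} = 567$)
$Y + \frac{R}{M} = 567 + \frac{35508}{729} = 567 + 35508 \cdot \frac{1}{729} = 567 + \frac{11836}{243} = \frac{149617}{243}$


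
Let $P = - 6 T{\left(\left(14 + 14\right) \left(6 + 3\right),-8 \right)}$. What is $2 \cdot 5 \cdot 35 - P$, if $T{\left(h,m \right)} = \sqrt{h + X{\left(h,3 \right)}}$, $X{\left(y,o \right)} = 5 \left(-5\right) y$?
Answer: $350 + 72 i \sqrt{42} \approx 350.0 + 466.61 i$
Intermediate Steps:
$X{\left(y,o \right)} = - 25 y$
$T{\left(h,m \right)} = 2 \sqrt{6} \sqrt{- h}$ ($T{\left(h,m \right)} = \sqrt{h - 25 h} = \sqrt{- 24 h} = 2 \sqrt{6} \sqrt{- h}$)
$P = - 72 i \sqrt{42}$ ($P = - 6 \cdot 2 \sqrt{6} \sqrt{- \left(14 + 14\right) \left(6 + 3\right)} = - 6 \cdot 2 \sqrt{6} \sqrt{- 28 \cdot 9} = - 6 \cdot 2 \sqrt{6} \sqrt{\left(-1\right) 252} = - 6 \cdot 2 \sqrt{6} \sqrt{-252} = - 6 \cdot 2 \sqrt{6} \cdot 6 i \sqrt{7} = - 6 \cdot 12 i \sqrt{42} = - 72 i \sqrt{42} \approx - 466.61 i$)
$2 \cdot 5 \cdot 35 - P = 2 \cdot 5 \cdot 35 - - 72 i \sqrt{42} = 10 \cdot 35 + 72 i \sqrt{42} = 350 + 72 i \sqrt{42}$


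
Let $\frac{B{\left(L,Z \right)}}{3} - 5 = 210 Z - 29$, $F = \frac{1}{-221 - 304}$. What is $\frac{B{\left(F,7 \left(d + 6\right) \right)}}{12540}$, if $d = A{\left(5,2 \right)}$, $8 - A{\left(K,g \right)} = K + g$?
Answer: $\frac{5133}{2090} \approx 2.456$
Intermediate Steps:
$A{\left(K,g \right)} = 8 - K - g$ ($A{\left(K,g \right)} = 8 - \left(K + g\right) = 8 - K - g$)
$d = 1$ ($d = 8 - 5 - 2 = 1$)
$F = - \frac{1}{525}$ ($F = \frac{1}{-525} = - \frac{1}{525} \approx -0.0019048$)
$B{\left(L,Z \right)} = -72 + 630 Z$ ($B{\left(L,Z \right)} = 15 + 3 \left(210 Z - 29\right) = 15 + 3 \left(-29 + 210 Z\right) = 15 + \left(-87 + 630 Z\right) = -72 + 630 Z$)
$\frac{B{\left(F,7 \left(d + 6\right) \right)}}{12540} = \frac{-72 + 630 \cdot 7 \left(1 + 6\right)}{12540} = \left(-72 + 630 \cdot 7 \cdot 7\right) \frac{1}{12540} = \left(-72 + 630 \cdot 49\right) \frac{1}{12540} = \left(-72 + 30870\right) \frac{1}{12540} = 30798 \cdot \frac{1}{12540} = \frac{5133}{2090}$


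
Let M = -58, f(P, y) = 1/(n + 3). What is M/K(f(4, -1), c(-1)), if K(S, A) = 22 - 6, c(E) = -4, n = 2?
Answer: -29/8 ≈ -3.6250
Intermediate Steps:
f(P, y) = ⅕ (f(P, y) = 1/(2 + 3) = 1/5 = ⅕)
K(S, A) = 16
M/K(f(4, -1), c(-1)) = -58/16 = (1/16)*(-58) = -29/8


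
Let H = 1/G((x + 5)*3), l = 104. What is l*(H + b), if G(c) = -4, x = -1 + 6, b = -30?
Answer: -3146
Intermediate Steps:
x = 5
H = -¼ (H = 1/(-4) = -¼ ≈ -0.25000)
l*(H + b) = 104*(-¼ - 30) = 104*(-121/4) = -3146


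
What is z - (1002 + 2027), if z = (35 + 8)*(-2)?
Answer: -3115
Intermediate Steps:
z = -86 (z = 43*(-2) = -86)
z - (1002 + 2027) = -86 - (1002 + 2027) = -86 - 1*3029 = -86 - 3029 = -3115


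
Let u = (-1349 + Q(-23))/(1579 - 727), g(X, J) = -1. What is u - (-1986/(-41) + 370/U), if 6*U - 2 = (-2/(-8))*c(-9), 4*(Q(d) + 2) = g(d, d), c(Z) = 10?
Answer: -75922373/139728 ≈ -543.36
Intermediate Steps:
Q(d) = -9/4 (Q(d) = -2 + (¼)*(-1) = -2 - ¼ = -9/4)
U = ¾ (U = ⅓ + (-2/(-8)*10)/6 = ⅓ + (-2*(-⅛)*10)/6 = ⅓ + ((¼)*10)/6 = ⅓ + (⅙)*(5/2) = ⅓ + 5/12 = ¾ ≈ 0.75000)
u = -5405/3408 (u = (-1349 - 9/4)/(1579 - 727) = -5405/4/852 = -5405/4*1/852 = -5405/3408 ≈ -1.5860)
u - (-1986/(-41) + 370/U) = -5405/3408 - (-1986/(-41) + 370/(¾)) = -5405/3408 - (-1986*(-1/41) + 370*(4/3)) = -5405/3408 - (1986/41 + 1480/3) = -5405/3408 - 1*66638/123 = -5405/3408 - 66638/123 = -75922373/139728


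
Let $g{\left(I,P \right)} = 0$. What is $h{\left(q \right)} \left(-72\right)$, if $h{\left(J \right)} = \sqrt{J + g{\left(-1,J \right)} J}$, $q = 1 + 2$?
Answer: $- 72 \sqrt{3} \approx -124.71$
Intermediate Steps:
$q = 3$
$h{\left(J \right)} = \sqrt{J}$ ($h{\left(J \right)} = \sqrt{J + 0 J} = \sqrt{J + 0} = \sqrt{J}$)
$h{\left(q \right)} \left(-72\right) = \sqrt{3} \left(-72\right) = - 72 \sqrt{3}$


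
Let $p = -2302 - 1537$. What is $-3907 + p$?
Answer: $-7746$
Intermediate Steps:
$p = -3839$ ($p = -2302 - 1537 = -3839$)
$-3907 + p = -3907 - 3839 = -7746$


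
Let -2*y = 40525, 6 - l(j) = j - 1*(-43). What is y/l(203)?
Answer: 8105/96 ≈ 84.427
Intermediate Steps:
l(j) = -37 - j (l(j) = 6 - (j - 1*(-43)) = 6 - (j + 43) = 6 - (43 + j) = 6 + (-43 - j) = -37 - j)
y = -40525/2 (y = -½*40525 = -40525/2 ≈ -20263.)
y/l(203) = -40525/(2*(-37 - 1*203)) = -40525/(2*(-37 - 203)) = -40525/2/(-240) = -40525/2*(-1/240) = 8105/96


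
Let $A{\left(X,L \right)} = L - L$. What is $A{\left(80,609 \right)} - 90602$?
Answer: $-90602$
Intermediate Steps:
$A{\left(X,L \right)} = 0$
$A{\left(80,609 \right)} - 90602 = 0 - 90602 = -90602$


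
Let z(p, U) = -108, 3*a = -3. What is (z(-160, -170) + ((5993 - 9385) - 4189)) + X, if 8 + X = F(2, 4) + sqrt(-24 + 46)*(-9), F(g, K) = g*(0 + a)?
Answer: -7699 - 9*sqrt(22) ≈ -7741.2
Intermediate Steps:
a = -1 (a = (1/3)*(-3) = -1)
F(g, K) = -g (F(g, K) = g*(0 - 1) = g*(-1) = -g)
X = -10 - 9*sqrt(22) (X = -8 + (-1*2 + sqrt(-24 + 46)*(-9)) = -8 + (-2 + sqrt(22)*(-9)) = -8 + (-2 - 9*sqrt(22)) = -10 - 9*sqrt(22) ≈ -52.214)
(z(-160, -170) + ((5993 - 9385) - 4189)) + X = (-108 + ((5993 - 9385) - 4189)) + (-10 - 9*sqrt(22)) = (-108 + (-3392 - 4189)) + (-10 - 9*sqrt(22)) = (-108 - 7581) + (-10 - 9*sqrt(22)) = -7689 + (-10 - 9*sqrt(22)) = -7699 - 9*sqrt(22)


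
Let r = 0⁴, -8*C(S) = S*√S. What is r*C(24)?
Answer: 0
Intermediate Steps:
C(S) = -S^(3/2)/8 (C(S) = -S*√S/8 = -S^(3/2)/8)
r = 0
r*C(24) = 0*(-6*√6) = 0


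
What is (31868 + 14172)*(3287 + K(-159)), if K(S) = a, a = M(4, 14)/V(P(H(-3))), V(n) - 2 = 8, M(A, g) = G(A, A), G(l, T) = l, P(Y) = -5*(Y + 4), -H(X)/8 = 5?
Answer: 151351896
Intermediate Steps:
H(X) = -40 (H(X) = -8*5 = -40)
P(Y) = -20 - 5*Y (P(Y) = -5*(4 + Y) = -20 - 5*Y)
M(A, g) = A
V(n) = 10 (V(n) = 2 + 8 = 10)
a = 2/5 (a = 4/10 = 4*(1/10) = 2/5 ≈ 0.40000)
K(S) = 2/5
(31868 + 14172)*(3287 + K(-159)) = (31868 + 14172)*(3287 + 2/5) = 46040*(16437/5) = 151351896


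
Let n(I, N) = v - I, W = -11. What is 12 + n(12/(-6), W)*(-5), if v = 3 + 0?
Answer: -13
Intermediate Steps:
v = 3
n(I, N) = 3 - I
12 + n(12/(-6), W)*(-5) = 12 + (3 - 12/(-6))*(-5) = 12 + (3 - 12*(-1)/6)*(-5) = 12 + (3 - 1*(-2))*(-5) = 12 + (3 + 2)*(-5) = 12 + 5*(-5) = 12 - 25 = -13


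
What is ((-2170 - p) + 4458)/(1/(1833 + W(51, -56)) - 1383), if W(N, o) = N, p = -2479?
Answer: -8981028/2605571 ≈ -3.4469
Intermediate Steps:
((-2170 - p) + 4458)/(1/(1833 + W(51, -56)) - 1383) = ((-2170 - 1*(-2479)) + 4458)/(1/(1833 + 51) - 1383) = ((-2170 + 2479) + 4458)/(1/1884 - 1383) = (309 + 4458)/(1/1884 - 1383) = 4767/(-2605571/1884) = 4767*(-1884/2605571) = -8981028/2605571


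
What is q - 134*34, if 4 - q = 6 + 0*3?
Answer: -4558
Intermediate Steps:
q = -2 (q = 4 - (6 + 0*3) = 4 - (6 + 0) = 4 - 1*6 = 4 - 6 = -2)
q - 134*34 = -2 - 134*34 = -2 - 4556 = -4558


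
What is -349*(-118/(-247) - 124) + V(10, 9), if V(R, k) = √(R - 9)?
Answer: 10648237/247 ≈ 43110.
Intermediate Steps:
V(R, k) = √(-9 + R)
-349*(-118/(-247) - 124) + V(10, 9) = -349*(-118/(-247) - 124) + √(-9 + 10) = -349*(-118*(-1/247) - 124) + √1 = -349*(118/247 - 124) + 1 = -349*(-30510/247) + 1 = 10647990/247 + 1 = 10648237/247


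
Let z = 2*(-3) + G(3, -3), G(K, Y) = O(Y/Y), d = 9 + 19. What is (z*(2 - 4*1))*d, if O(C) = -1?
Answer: 392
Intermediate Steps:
d = 28
G(K, Y) = -1
z = -7 (z = 2*(-3) - 1 = -6 - 1 = -7)
(z*(2 - 4*1))*d = -7*(2 - 4*1)*28 = -7*(2 - 4)*28 = -7*(-2)*28 = 14*28 = 392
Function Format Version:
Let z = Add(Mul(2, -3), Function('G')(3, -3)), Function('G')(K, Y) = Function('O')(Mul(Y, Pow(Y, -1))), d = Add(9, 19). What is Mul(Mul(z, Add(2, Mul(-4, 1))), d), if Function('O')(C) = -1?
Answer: 392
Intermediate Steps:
d = 28
Function('G')(K, Y) = -1
z = -7 (z = Add(Mul(2, -3), -1) = Add(-6, -1) = -7)
Mul(Mul(z, Add(2, Mul(-4, 1))), d) = Mul(Mul(-7, Add(2, Mul(-4, 1))), 28) = Mul(Mul(-7, Add(2, -4)), 28) = Mul(Mul(-7, -2), 28) = Mul(14, 28) = 392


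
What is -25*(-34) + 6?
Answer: 856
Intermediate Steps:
-25*(-34) + 6 = 850 + 6 = 856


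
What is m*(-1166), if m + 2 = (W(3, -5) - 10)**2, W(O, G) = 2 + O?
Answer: -26818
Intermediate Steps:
m = 23 (m = -2 + ((2 + 3) - 10)**2 = -2 + (5 - 10)**2 = -2 + (-5)**2 = -2 + 25 = 23)
m*(-1166) = 23*(-1166) = -26818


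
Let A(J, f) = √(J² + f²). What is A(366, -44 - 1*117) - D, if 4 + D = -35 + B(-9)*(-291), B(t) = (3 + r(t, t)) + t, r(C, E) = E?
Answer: -4326 + √159877 ≈ -3926.2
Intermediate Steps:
B(t) = 3 + 2*t (B(t) = (3 + t) + t = 3 + 2*t)
D = 4326 (D = -4 + (-35 + (3 + 2*(-9))*(-291)) = -4 + (-35 + (3 - 18)*(-291)) = -4 + (-35 - 15*(-291)) = -4 + (-35 + 4365) = -4 + 4330 = 4326)
A(366, -44 - 1*117) - D = √(366² + (-44 - 1*117)²) - 1*4326 = √(133956 + (-44 - 117)²) - 4326 = √(133956 + (-161)²) - 4326 = √(133956 + 25921) - 4326 = √159877 - 4326 = -4326 + √159877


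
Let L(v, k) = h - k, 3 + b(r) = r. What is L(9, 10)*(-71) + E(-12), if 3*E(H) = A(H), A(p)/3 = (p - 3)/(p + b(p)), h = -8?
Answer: 11507/9 ≈ 1278.6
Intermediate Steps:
b(r) = -3 + r
L(v, k) = -8 - k
A(p) = 3*(-3 + p)/(-3 + 2*p) (A(p) = 3*((p - 3)/(p + (-3 + p))) = 3*((-3 + p)/(-3 + 2*p)) = 3*(-3 + p)/(-3 + 2*p))
E(H) = (-3 + H)/(-3 + 2*H) (E(H) = (3*(-3 + H)/(-3 + 2*H))/3 = (-3 + H)/(-3 + 2*H))
L(9, 10)*(-71) + E(-12) = (-8 - 1*10)*(-71) + (-3 - 12)/(-3 + 2*(-12)) = (-8 - 10)*(-71) - 15/(-3 - 24) = -18*(-71) - 15/(-27) = 1278 - 1/27*(-15) = 1278 + 5/9 = 11507/9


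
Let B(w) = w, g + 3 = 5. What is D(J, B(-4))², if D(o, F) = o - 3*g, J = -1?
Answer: 49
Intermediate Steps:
g = 2 (g = -3 + 5 = 2)
D(o, F) = -6 + o (D(o, F) = o - 3*2 = o - 6 = -6 + o)
D(J, B(-4))² = (-6 - 1)² = (-7)² = 49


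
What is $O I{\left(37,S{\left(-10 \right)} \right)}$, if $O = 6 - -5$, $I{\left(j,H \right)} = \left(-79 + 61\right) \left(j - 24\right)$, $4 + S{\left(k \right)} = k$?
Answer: $-2574$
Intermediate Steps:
$S{\left(k \right)} = -4 + k$
$I{\left(j,H \right)} = 432 - 18 j$ ($I{\left(j,H \right)} = - 18 \left(-24 + j\right) = 432 - 18 j$)
$O = 11$ ($O = 6 + 5 = 11$)
$O I{\left(37,S{\left(-10 \right)} \right)} = 11 \left(432 - 666\right) = 11 \left(-234\right) = -2574$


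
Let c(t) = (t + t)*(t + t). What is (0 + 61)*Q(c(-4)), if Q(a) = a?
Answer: 3904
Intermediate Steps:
c(t) = 4*t² (c(t) = (2*t)*(2*t) = 4*t²)
(0 + 61)*Q(c(-4)) = (0 + 61)*(4*(-4)²) = 61*(4*16) = 61*64 = 3904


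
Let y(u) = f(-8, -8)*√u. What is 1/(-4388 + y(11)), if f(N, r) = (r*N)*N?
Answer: -1097/4092740 + 32*√11/1023185 ≈ -0.00016431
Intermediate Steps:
f(N, r) = r*N² (f(N, r) = (N*r)*N = r*N²)
y(u) = -512*√u (y(u) = (-8*(-8)²)*√u = (-8*64)*√u = -512*√u)
1/(-4388 + y(11)) = 1/(-4388 - 512*√11)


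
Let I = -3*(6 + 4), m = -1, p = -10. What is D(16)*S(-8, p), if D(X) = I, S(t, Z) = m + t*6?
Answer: 1470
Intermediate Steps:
S(t, Z) = -1 + 6*t (S(t, Z) = -1 + t*6 = -1 + 6*t)
I = -30 (I = -3*10 = -30)
D(X) = -30
D(16)*S(-8, p) = -30*(-1 + 6*(-8)) = -30*(-1 - 48) = -30*(-49) = 1470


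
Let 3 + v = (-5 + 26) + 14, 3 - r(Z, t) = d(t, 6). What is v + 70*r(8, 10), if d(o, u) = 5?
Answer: -108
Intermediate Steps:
r(Z, t) = -2 (r(Z, t) = 3 - 1*5 = 3 - 5 = -2)
v = 32 (v = -3 + ((-5 + 26) + 14) = -3 + (21 + 14) = -3 + 35 = 32)
v + 70*r(8, 10) = 32 + 70*(-2) = 32 - 140 = -108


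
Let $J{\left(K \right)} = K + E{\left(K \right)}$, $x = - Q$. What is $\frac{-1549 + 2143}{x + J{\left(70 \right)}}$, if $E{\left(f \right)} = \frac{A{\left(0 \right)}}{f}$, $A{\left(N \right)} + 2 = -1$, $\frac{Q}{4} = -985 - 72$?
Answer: $\frac{41580}{300857} \approx 0.13821$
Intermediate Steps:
$Q = -4228$ ($Q = 4 \left(-985 - 72\right) = 4 \left(-1057\right) = -4228$)
$A{\left(N \right)} = -3$ ($A{\left(N \right)} = -2 - 1 = -3$)
$E{\left(f \right)} = - \frac{3}{f}$
$x = 4228$ ($x = \left(-1\right) \left(-4228\right) = 4228$)
$J{\left(K \right)} = K - \frac{3}{K}$
$\frac{-1549 + 2143}{x + J{\left(70 \right)}} = \frac{-1549 + 2143}{4228 + \left(70 - \frac{3}{70}\right)} = \frac{594}{4228 + \left(70 - \frac{3}{70}\right)} = \frac{594}{4228 + \frac{4897}{70}} = \frac{594}{\frac{300857}{70}} = 594 \cdot \frac{70}{300857} = \frac{41580}{300857}$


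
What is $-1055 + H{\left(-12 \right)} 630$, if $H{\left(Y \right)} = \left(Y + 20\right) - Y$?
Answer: $11545$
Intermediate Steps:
$H{\left(Y \right)} = 20$ ($H{\left(Y \right)} = \left(20 + Y\right) - Y = 20$)
$-1055 + H{\left(-12 \right)} 630 = -1055 + 20 \cdot 630 = -1055 + 12600 = 11545$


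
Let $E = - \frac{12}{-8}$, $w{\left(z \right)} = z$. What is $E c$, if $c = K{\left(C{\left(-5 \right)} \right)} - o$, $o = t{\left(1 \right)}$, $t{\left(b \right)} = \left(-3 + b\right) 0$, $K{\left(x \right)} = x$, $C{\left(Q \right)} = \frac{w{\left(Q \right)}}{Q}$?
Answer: $\frac{3}{2} \approx 1.5$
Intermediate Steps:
$C{\left(Q \right)} = 1$ ($C{\left(Q \right)} = \frac{Q}{Q} = 1$)
$t{\left(b \right)} = 0$
$o = 0$
$c = 1$ ($c = 1 - 0 = 1 + 0 = 1$)
$E = \frac{3}{2}$ ($E = \left(-12\right) \left(- \frac{1}{8}\right) = \frac{3}{2} \approx 1.5$)
$E c = \frac{3}{2} \cdot 1 = \frac{3}{2}$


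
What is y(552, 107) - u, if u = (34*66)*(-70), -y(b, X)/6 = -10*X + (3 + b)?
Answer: 160170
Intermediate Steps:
y(b, X) = -18 - 6*b + 60*X (y(b, X) = -6*(-10*X + (3 + b)) = -6*(3 + b - 10*X) = -18 - 6*b + 60*X)
u = -157080 (u = 2244*(-70) = -157080)
y(552, 107) - u = (-18 - 6*552 + 60*107) - 1*(-157080) = (-18 - 3312 + 6420) + 157080 = 3090 + 157080 = 160170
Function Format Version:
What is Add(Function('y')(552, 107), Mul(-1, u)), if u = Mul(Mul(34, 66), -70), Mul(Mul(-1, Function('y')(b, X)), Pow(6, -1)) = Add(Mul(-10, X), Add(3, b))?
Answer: 160170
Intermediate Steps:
Function('y')(b, X) = Add(-18, Mul(-6, b), Mul(60, X)) (Function('y')(b, X) = Mul(-6, Add(Mul(-10, X), Add(3, b))) = Mul(-6, Add(3, b, Mul(-10, X))) = Add(-18, Mul(-6, b), Mul(60, X)))
u = -157080 (u = Mul(2244, -70) = -157080)
Add(Function('y')(552, 107), Mul(-1, u)) = Add(Add(-18, Mul(-6, 552), Mul(60, 107)), Mul(-1, -157080)) = Add(Add(-18, -3312, 6420), 157080) = Add(3090, 157080) = 160170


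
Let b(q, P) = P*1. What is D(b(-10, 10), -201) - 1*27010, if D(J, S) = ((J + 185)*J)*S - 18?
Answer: -418978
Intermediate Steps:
b(q, P) = P
D(J, S) = -18 + J*S*(185 + J) (D(J, S) = ((185 + J)*J)*S - 18 = (J*(185 + J))*S - 18 = J*S*(185 + J) - 18 = -18 + J*S*(185 + J))
D(b(-10, 10), -201) - 1*27010 = (-18 - 201*10**2 + 185*10*(-201)) - 1*27010 = (-18 - 201*100 - 371850) - 27010 = (-18 - 20100 - 371850) - 27010 = -391968 - 27010 = -418978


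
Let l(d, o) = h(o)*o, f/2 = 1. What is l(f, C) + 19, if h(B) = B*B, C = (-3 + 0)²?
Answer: 748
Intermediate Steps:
f = 2 (f = 2*1 = 2)
C = 9 (C = (-3)² = 9)
h(B) = B²
l(d, o) = o³ (l(d, o) = o²*o = o³)
l(f, C) + 19 = 9³ + 19 = 729 + 19 = 748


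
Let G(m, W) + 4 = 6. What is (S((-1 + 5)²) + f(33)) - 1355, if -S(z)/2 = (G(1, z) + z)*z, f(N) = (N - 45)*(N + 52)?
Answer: -2951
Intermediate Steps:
f(N) = (-45 + N)*(52 + N)
G(m, W) = 2 (G(m, W) = -4 + 6 = 2)
S(z) = -2*z*(2 + z) (S(z) = -2*(2 + z)*z = -2*z*(2 + z))
(S((-1 + 5)²) + f(33)) - 1355 = (-2*(-1 + 5)²*(2 + (-1 + 5)²) + (-2340 + 33² + 7*33)) - 1355 = (-2*4²*(2 + 4²) + (-2340 + 1089 + 231)) - 1355 = (-2*16*(2 + 16) - 1020) - 1355 = (-2*16*18 - 1020) - 1355 = (-576 - 1020) - 1355 = -1596 - 1355 = -2951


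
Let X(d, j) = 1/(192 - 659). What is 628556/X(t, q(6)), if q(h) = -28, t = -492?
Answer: -293535652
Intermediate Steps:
X(d, j) = -1/467 (X(d, j) = 1/(-467) = -1/467)
628556/X(t, q(6)) = 628556/(-1/467) = 628556*(-467) = -293535652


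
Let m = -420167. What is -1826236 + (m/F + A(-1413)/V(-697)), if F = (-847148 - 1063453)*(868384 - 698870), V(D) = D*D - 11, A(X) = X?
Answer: -6530335876855003319182/3575844450804213 ≈ -1.8262e+6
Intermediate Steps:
V(D) = -11 + D² (V(D) = D² - 11 = -11 + D²)
F = -323873617914 (F = -1910601*169514 = -323873617914)
-1826236 + (m/F + A(-1413)/V(-697)) = -1826236 + (-420167/(-323873617914) - 1413/(-11 + (-697)²)) = -1826236 + (-420167*(-1/323873617914) - 1413/(-11 + 485809)) = -1826236 + (38197/29443056174 - 1413/485798) = -1826236 - 10396120586914/3575844450804213 = -6530335876855003319182/3575844450804213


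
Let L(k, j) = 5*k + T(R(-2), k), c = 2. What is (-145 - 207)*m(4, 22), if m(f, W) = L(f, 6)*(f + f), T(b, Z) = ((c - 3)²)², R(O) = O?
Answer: -59136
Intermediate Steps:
T(b, Z) = 1 (T(b, Z) = ((2 - 3)²)² = ((-1)²)² = 1² = 1)
L(k, j) = 1 + 5*k (L(k, j) = 5*k + 1 = 1 + 5*k)
m(f, W) = 2*f*(1 + 5*f) (m(f, W) = (1 + 5*f)*(f + f) = (1 + 5*f)*(2*f) = 2*f*(1 + 5*f))
(-145 - 207)*m(4, 22) = (-145 - 207)*(2*4*(1 + 5*4)) = -704*4*(1 + 20) = -704*4*21 = -352*168 = -59136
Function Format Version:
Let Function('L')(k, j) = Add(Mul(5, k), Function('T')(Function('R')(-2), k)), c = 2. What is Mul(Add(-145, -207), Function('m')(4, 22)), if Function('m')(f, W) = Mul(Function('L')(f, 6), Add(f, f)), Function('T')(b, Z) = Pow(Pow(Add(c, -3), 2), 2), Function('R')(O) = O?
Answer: -59136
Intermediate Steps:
Function('T')(b, Z) = 1 (Function('T')(b, Z) = Pow(Pow(Add(2, -3), 2), 2) = Pow(Pow(-1, 2), 2) = Pow(1, 2) = 1)
Function('L')(k, j) = Add(1, Mul(5, k)) (Function('L')(k, j) = Add(Mul(5, k), 1) = Add(1, Mul(5, k)))
Function('m')(f, W) = Mul(2, f, Add(1, Mul(5, f))) (Function('m')(f, W) = Mul(Add(1, Mul(5, f)), Add(f, f)) = Mul(Add(1, Mul(5, f)), Mul(2, f)) = Mul(2, f, Add(1, Mul(5, f))))
Mul(Add(-145, -207), Function('m')(4, 22)) = Mul(Add(-145, -207), Mul(2, 4, Add(1, Mul(5, 4)))) = Mul(-352, Mul(2, 4, Add(1, 20))) = Mul(-352, Mul(2, 4, 21)) = Mul(-352, 168) = -59136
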